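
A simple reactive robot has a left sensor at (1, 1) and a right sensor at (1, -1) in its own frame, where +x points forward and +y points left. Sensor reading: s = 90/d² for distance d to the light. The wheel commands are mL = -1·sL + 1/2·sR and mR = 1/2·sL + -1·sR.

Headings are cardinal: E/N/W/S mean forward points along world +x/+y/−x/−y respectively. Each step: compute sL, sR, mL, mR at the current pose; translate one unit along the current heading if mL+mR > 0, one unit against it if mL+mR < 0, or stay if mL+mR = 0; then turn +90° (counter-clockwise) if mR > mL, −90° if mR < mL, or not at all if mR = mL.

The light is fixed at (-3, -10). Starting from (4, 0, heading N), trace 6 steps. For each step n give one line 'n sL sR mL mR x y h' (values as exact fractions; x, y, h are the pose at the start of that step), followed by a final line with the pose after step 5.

n=0: pose=(4,0,N); sL=90/157, sR=18/37; mL=-1917/5809, mR=-1161/5809; mL+mR=-3078/5809 → advance -1; mR−mL=756/5809 → turn +1·90°
n=1: pose=(4,-1,W); sL=9/10, sR=45/68; mL=-387/680, mR=-18/85; mL+mR=-531/680 → advance -1; mR−mL=243/680 → turn +1·90°
n=2: pose=(5,-1,S); sL=18/29, sR=90/113; mL=-729/3277, mR=-1593/3277; mL+mR=-2322/3277 → advance -1; mR−mL=-864/3277 → turn -1·90°
n=3: pose=(5,0,W); sL=9/13, sR=9/17; mL=-189/442, mR=-81/442; mL+mR=-135/221 → advance -1; mR−mL=54/221 → turn +1·90°
n=4: pose=(6,0,S); sL=90/181, sR=18/29; mL=-981/5249, mR=-1953/5249; mL+mR=-2934/5249 → advance -1; mR−mL=-972/5249 → turn -1·90°
n=5: pose=(6,1,W); sL=45/82, sR=45/104; mL=-2835/8528, mR=-675/4264; mL+mR=-4185/8528 → advance -1; mR−mL=1485/8528 → turn +1·90°

0 90/157 18/37 -1917/5809 -1161/5809 4 0 N
1 9/10 45/68 -387/680 -18/85 4 -1 W
2 18/29 90/113 -729/3277 -1593/3277 5 -1 S
3 9/13 9/17 -189/442 -81/442 5 0 W
4 90/181 18/29 -981/5249 -1953/5249 6 0 S
5 45/82 45/104 -2835/8528 -675/4264 6 1 W
final 7 1 S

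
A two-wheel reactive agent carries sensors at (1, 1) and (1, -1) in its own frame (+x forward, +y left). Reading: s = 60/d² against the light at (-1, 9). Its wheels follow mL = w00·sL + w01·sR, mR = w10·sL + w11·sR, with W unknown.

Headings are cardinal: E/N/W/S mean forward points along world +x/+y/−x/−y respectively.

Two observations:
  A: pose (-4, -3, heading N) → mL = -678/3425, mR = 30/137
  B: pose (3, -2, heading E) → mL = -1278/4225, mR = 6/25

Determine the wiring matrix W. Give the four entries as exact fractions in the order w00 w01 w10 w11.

obs A: pose=(-4,-3,N) → sL=60/137, sR=12/25, mL=-678/3425, mR=30/137
obs B: pose=(3,-2,E) → sL=12/25, sR=60/169, mL=-1278/4225, mR=6/25
sensor matrix S = [[60/137, 12/25], [12/25, 60/169]]; det S = -1084032/14470625
solve [mL_A; mL_B] = S·[w00; w01] and [mR_A; mR_B] = S·[w10; w11]:
  w00 = -1, w01 = 1/2, w10 = 1/2, w11 = 0

-1 1/2 1/2 0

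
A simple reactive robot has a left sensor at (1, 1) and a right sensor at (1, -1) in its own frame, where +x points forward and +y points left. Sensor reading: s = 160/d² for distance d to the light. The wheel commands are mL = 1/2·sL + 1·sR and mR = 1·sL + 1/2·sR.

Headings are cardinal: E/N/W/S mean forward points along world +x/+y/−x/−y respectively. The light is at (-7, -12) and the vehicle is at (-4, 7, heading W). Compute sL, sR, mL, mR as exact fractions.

20/41 40/101 2650/4141 2840/4141

left sensor world pos  = (-5, 6); dL² = 328
right sensor world pos = (-5, 8); dR² = 404
sL = 160/328 = 20/41
sR = 160/404 = 40/101
mL = 1/2·sL + 1·sR = 2650/4141
mR = 1·sL + 1/2·sR = 2840/4141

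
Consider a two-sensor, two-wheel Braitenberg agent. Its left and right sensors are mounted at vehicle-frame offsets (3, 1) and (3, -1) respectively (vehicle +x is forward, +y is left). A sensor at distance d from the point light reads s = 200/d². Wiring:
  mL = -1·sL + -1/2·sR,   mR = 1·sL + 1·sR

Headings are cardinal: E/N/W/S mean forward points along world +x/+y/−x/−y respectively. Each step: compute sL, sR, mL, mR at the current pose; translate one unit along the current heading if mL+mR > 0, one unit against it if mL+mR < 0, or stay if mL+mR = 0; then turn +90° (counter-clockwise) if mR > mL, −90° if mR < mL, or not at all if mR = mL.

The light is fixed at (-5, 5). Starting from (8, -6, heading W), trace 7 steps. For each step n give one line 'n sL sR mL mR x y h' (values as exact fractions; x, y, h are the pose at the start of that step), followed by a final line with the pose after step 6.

n=0: pose=(8,-6,W); sL=50/61, sR=1; mL=-161/122, mR=111/61; mL+mR=1/2 → advance +1; mR−mL=383/122 → turn +1·90°
n=1: pose=(7,-6,S); sL=40/73, sR=200/317; mL=-19980/23141, mR=27280/23141; mL+mR=100/317 → advance +1; mR−mL=47260/23141 → turn +1·90°
n=2: pose=(7,-7,E); sL=100/173, sR=100/197; mL=-28350/34081, mR=37000/34081; mL+mR=50/197 → advance +1; mR−mL=65350/34081 → turn +1·90°
n=3: pose=(8,-7,N); sL=8/9, sR=200/277; mL=-3116/2493, mR=4016/2493; mL+mR=100/277 → advance +1; mR−mL=7132/2493 → turn +1·90°
n=4: pose=(8,-6,W); sL=50/61, sR=1; mL=-161/122, mR=111/61; mL+mR=1/2 → advance +1; mR−mL=383/122 → turn +1·90°
n=5: pose=(7,-6,S); sL=40/73, sR=200/317; mL=-19980/23141, mR=27280/23141; mL+mR=100/317 → advance +1; mR−mL=47260/23141 → turn +1·90°
n=6: pose=(7,-7,E); sL=100/173, sR=100/197; mL=-28350/34081, mR=37000/34081; mL+mR=50/197 → advance +1; mR−mL=65350/34081 → turn +1·90°

0 50/61 1 -161/122 111/61 8 -6 W
1 40/73 200/317 -19980/23141 27280/23141 7 -6 S
2 100/173 100/197 -28350/34081 37000/34081 7 -7 E
3 8/9 200/277 -3116/2493 4016/2493 8 -7 N
4 50/61 1 -161/122 111/61 8 -6 W
5 40/73 200/317 -19980/23141 27280/23141 7 -6 S
6 100/173 100/197 -28350/34081 37000/34081 7 -7 E
final 8 -7 N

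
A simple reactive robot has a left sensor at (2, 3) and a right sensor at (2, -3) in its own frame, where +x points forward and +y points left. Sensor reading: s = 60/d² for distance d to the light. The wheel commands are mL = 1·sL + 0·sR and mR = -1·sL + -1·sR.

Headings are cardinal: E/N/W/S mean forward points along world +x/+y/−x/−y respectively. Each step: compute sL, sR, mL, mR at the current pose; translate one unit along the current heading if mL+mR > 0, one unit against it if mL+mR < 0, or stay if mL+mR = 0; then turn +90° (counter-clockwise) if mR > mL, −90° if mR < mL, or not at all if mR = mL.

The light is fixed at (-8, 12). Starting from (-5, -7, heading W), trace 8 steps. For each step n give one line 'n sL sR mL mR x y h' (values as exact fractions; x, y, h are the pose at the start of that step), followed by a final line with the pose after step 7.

n=0: pose=(-5,-7,W); sL=12/97, sR=60/257; mL=12/97, mR=-8904/24929; mL+mR=-60/257 → advance -1; mR−mL=-11988/24929 → turn -1·90°
n=1: pose=(-4,-7,N); sL=6/29, sR=30/169; mL=6/29, mR=-1884/4901; mL+mR=-30/169 → advance -1; mR−mL=-2898/4901 → turn -1·90°
n=2: pose=(-4,-8,E); sL=12/65, sR=12/113; mL=12/65, mR=-2136/7345; mL+mR=-12/113 → advance -1; mR−mL=-3492/7345 → turn -1·90°
n=3: pose=(-5,-8,S); sL=3/26, sR=15/121; mL=3/26, mR=-753/3146; mL+mR=-15/121 → advance -1; mR−mL=-558/1573 → turn -1·90°
n=4: pose=(-5,-7,W); sL=12/97, sR=60/257; mL=12/97, mR=-8904/24929; mL+mR=-60/257 → advance -1; mR−mL=-11988/24929 → turn -1·90°
n=5: pose=(-4,-7,N); sL=6/29, sR=30/169; mL=6/29, mR=-1884/4901; mL+mR=-30/169 → advance -1; mR−mL=-2898/4901 → turn -1·90°
n=6: pose=(-4,-8,E); sL=12/65, sR=12/113; mL=12/65, mR=-2136/7345; mL+mR=-12/113 → advance -1; mR−mL=-3492/7345 → turn -1·90°
n=7: pose=(-5,-8,S); sL=3/26, sR=15/121; mL=3/26, mR=-753/3146; mL+mR=-15/121 → advance -1; mR−mL=-558/1573 → turn -1·90°

0 12/97 60/257 12/97 -8904/24929 -5 -7 W
1 6/29 30/169 6/29 -1884/4901 -4 -7 N
2 12/65 12/113 12/65 -2136/7345 -4 -8 E
3 3/26 15/121 3/26 -753/3146 -5 -8 S
4 12/97 60/257 12/97 -8904/24929 -5 -7 W
5 6/29 30/169 6/29 -1884/4901 -4 -7 N
6 12/65 12/113 12/65 -2136/7345 -4 -8 E
7 3/26 15/121 3/26 -753/3146 -5 -8 S
final -5 -7 W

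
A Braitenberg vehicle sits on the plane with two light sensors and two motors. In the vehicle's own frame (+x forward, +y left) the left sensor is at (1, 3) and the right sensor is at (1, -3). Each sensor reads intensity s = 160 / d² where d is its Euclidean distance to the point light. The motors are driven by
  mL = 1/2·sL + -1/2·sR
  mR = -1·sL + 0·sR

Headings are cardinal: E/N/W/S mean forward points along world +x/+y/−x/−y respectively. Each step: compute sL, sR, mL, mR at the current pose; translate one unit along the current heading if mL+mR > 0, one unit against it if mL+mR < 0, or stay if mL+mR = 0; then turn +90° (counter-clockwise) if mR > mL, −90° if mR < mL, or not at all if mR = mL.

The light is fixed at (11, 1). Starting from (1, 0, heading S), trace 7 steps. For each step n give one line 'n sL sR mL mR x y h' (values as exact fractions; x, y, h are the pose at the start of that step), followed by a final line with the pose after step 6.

0 160/53 160/173 9600/9169 -160/53 1 0 S
1 16/13 16/13 0 -16/13 1 1 W
2 32/29 160/37 -1728/1073 -32/29 2 1 N
3 40/29 20/13 -30/377 -40/29 2 0 W
4 160/121 32/5 -1536/605 -160/121 3 0 N
5 80/53 80/41 -480/2173 -80/53 3 -1 W
6 160/101 160/17 -6720/1717 -160/101 4 -1 N
final 4 -2 W

n=0: pose=(1,0,S); sL=160/53, sR=160/173; mL=9600/9169, mR=-160/53; mL+mR=-18080/9169 → advance -1; mR−mL=-37280/9169 → turn -1·90°
n=1: pose=(1,1,W); sL=16/13, sR=16/13; mL=0, mR=-16/13; mL+mR=-16/13 → advance -1; mR−mL=-16/13 → turn -1·90°
n=2: pose=(2,1,N); sL=32/29, sR=160/37; mL=-1728/1073, mR=-32/29; mL+mR=-2912/1073 → advance -1; mR−mL=544/1073 → turn +1·90°
n=3: pose=(2,0,W); sL=40/29, sR=20/13; mL=-30/377, mR=-40/29; mL+mR=-550/377 → advance -1; mR−mL=-490/377 → turn -1·90°
n=4: pose=(3,0,N); sL=160/121, sR=32/5; mL=-1536/605, mR=-160/121; mL+mR=-2336/605 → advance -1; mR−mL=736/605 → turn +1·90°
n=5: pose=(3,-1,W); sL=80/53, sR=80/41; mL=-480/2173, mR=-80/53; mL+mR=-3760/2173 → advance -1; mR−mL=-2800/2173 → turn -1·90°
n=6: pose=(4,-1,N); sL=160/101, sR=160/17; mL=-6720/1717, mR=-160/101; mL+mR=-9440/1717 → advance -1; mR−mL=4000/1717 → turn +1·90°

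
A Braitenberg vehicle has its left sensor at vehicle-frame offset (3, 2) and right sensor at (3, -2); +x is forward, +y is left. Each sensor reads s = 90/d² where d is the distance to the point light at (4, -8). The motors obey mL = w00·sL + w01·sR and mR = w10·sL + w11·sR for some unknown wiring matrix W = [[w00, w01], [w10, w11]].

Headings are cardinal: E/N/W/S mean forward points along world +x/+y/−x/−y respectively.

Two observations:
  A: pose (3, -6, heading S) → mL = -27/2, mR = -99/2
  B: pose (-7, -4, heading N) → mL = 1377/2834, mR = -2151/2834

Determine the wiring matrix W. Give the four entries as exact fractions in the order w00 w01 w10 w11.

obs A: pose=(3,-6,S) → sL=45, sR=9, mL=-27/2, mR=-99/2
obs B: pose=(-7,-4,N) → sL=45/109, sR=9/13, mL=1377/2834, mR=-2151/2834
sensor matrix S = [[45, 9], [45/109, 9/13]]; det S = 38880/1417
solve [mL_A; mL_B] = S·[w00; w01] and [mR_A; mR_B] = S·[w10; w11]:
  w00 = -1/2, w01 = 1, w10 = -1, w11 = -1/2

-1/2 1 -1 -1/2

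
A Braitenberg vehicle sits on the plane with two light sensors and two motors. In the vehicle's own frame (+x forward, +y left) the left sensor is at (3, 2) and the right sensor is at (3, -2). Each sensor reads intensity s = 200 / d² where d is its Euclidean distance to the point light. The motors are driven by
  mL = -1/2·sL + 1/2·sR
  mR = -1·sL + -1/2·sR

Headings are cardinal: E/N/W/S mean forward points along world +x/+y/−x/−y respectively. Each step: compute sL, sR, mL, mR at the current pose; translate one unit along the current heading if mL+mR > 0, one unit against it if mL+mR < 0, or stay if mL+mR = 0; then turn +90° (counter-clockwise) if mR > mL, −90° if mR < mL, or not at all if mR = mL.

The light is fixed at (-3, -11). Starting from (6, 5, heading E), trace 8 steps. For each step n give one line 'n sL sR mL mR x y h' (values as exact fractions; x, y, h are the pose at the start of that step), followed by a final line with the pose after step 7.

0 50/117 10/17 160/1989 -1435/1989 6 5 E
1 200/269 40/41 1280/11029 -13580/11029 5 5 S
2 4/5 100/193 -136/965 -1022/965 5 6 W
3 200/449 200/521 -7200/233929 -149100/233929 6 6 N
4 50/117 10/17 160/1989 -1435/1989 6 5 E
5 200/269 40/41 1280/11029 -13580/11029 5 5 S
6 4/5 100/193 -136/965 -1022/965 5 6 W
7 200/449 200/521 -7200/233929 -149100/233929 6 6 N
final 6 5 E

n=0: pose=(6,5,E); sL=50/117, sR=10/17; mL=160/1989, mR=-1435/1989; mL+mR=-25/39 → advance -1; mR−mL=-1595/1989 → turn -1·90°
n=1: pose=(5,5,S); sL=200/269, sR=40/41; mL=1280/11029, mR=-13580/11029; mL+mR=-300/269 → advance -1; mR−mL=-14860/11029 → turn -1·90°
n=2: pose=(5,6,W); sL=4/5, sR=100/193; mL=-136/965, mR=-1022/965; mL+mR=-6/5 → advance -1; mR−mL=-886/965 → turn -1·90°
n=3: pose=(6,6,N); sL=200/449, sR=200/521; mL=-7200/233929, mR=-149100/233929; mL+mR=-300/449 → advance -1; mR−mL=-141900/233929 → turn -1·90°
n=4: pose=(6,5,E); sL=50/117, sR=10/17; mL=160/1989, mR=-1435/1989; mL+mR=-25/39 → advance -1; mR−mL=-1595/1989 → turn -1·90°
n=5: pose=(5,5,S); sL=200/269, sR=40/41; mL=1280/11029, mR=-13580/11029; mL+mR=-300/269 → advance -1; mR−mL=-14860/11029 → turn -1·90°
n=6: pose=(5,6,W); sL=4/5, sR=100/193; mL=-136/965, mR=-1022/965; mL+mR=-6/5 → advance -1; mR−mL=-886/965 → turn -1·90°
n=7: pose=(6,6,N); sL=200/449, sR=200/521; mL=-7200/233929, mR=-149100/233929; mL+mR=-300/449 → advance -1; mR−mL=-141900/233929 → turn -1·90°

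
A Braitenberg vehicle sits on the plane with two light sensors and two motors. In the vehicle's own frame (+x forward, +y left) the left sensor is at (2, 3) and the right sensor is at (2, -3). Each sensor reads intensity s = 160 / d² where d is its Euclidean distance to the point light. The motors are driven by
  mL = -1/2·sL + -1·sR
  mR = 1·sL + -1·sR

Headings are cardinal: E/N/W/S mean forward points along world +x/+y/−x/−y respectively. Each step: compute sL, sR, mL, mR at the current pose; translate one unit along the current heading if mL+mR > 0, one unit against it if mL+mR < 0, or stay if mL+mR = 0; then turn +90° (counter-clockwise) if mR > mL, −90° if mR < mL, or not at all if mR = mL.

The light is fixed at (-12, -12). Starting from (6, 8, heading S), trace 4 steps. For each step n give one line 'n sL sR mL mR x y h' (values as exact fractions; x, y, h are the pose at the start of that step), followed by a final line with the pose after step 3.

n=0: pose=(6,8,S); sL=32/153, sR=160/549; mL=-1232/3111, mR=-256/3111; mL+mR=-496/1037 → advance -1; mR−mL=16/51 → turn +1·90°
n=1: pose=(6,9,E); sL=10/61, sR=40/181; mL=-3345/11041, mR=-630/11041; mL+mR=-3975/11041 → advance -1; mR−mL=15/61 → turn +1·90°
n=2: pose=(5,9,N); sL=32/145, sR=160/929; mL=-38064/134705, mR=6528/134705; mL+mR=-31536/134705 → advance -1; mR−mL=48/145 → turn +1·90°
n=3: pose=(5,8,W); sL=80/257, sR=80/377; mL=-35640/96889, mR=9600/96889; mL+mR=-26040/96889 → advance -1; mR−mL=120/257 → turn +1·90°

0 32/153 160/549 -1232/3111 -256/3111 6 8 S
1 10/61 40/181 -3345/11041 -630/11041 6 9 E
2 32/145 160/929 -38064/134705 6528/134705 5 9 N
3 80/257 80/377 -35640/96889 9600/96889 5 8 W
final 6 8 S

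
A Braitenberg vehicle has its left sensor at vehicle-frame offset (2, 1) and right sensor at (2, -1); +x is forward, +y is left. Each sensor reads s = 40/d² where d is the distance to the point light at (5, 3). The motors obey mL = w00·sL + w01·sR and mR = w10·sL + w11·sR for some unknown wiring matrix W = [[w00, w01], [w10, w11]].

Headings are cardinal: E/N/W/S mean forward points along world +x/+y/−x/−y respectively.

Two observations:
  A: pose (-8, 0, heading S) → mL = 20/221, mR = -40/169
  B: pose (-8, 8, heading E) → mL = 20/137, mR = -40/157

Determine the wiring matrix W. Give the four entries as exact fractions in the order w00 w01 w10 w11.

0 1/2 -1 0

obs A: pose=(-8,0,S) → sL=40/169, sR=40/221, mL=20/221, mR=-40/169
obs B: pose=(-8,8,E) → sL=40/157, sR=40/137, mL=20/137, mR=-40/157
sensor matrix S = [[40/169, 40/221], [40/157, 40/137]]; det S = 1420800/61795357
solve [mL_A; mL_B] = S·[w00; w01] and [mR_A; mR_B] = S·[w10; w11]:
  w00 = 0, w01 = 1/2, w10 = -1, w11 = 0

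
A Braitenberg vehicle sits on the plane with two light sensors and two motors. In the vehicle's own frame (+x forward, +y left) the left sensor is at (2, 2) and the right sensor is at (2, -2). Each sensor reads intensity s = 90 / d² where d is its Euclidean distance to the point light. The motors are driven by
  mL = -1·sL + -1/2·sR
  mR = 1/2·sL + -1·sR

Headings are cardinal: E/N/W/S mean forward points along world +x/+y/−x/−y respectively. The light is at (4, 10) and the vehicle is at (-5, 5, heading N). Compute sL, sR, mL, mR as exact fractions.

left sensor world pos  = (-7, 7); dL² = 130
right sensor world pos = (-3, 7); dR² = 58
sL = 90/130 = 9/13
sR = 90/58 = 45/29
mL = -1·sL + -1/2·sR = -1107/754
mR = 1/2·sL + -1·sR = -909/754

9/13 45/29 -1107/754 -909/754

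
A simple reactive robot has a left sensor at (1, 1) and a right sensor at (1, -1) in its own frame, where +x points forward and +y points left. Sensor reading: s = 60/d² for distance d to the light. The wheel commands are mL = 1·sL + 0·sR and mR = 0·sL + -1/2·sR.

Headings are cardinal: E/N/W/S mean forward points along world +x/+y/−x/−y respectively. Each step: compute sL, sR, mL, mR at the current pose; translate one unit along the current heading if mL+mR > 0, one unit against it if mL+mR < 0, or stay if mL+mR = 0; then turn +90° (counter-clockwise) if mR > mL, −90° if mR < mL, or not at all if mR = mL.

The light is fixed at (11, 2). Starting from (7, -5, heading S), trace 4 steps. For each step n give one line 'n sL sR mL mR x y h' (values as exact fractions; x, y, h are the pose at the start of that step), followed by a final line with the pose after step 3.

0 60/73 60/89 60/73 -30/89 7 -5 S
1 30/53 30/37 30/53 -15/37 7 -6 W
2 12/17 12/13 12/17 -6/13 6 -6 N
3 15/13 3/4 15/13 -3/8 6 -5 E
final 7 -5 S

n=0: pose=(7,-5,S); sL=60/73, sR=60/89; mL=60/73, mR=-30/89; mL+mR=3150/6497 → advance +1; mR−mL=-7530/6497 → turn -1·90°
n=1: pose=(7,-6,W); sL=30/53, sR=30/37; mL=30/53, mR=-15/37; mL+mR=315/1961 → advance +1; mR−mL=-1905/1961 → turn -1·90°
n=2: pose=(6,-6,N); sL=12/17, sR=12/13; mL=12/17, mR=-6/13; mL+mR=54/221 → advance +1; mR−mL=-258/221 → turn -1·90°
n=3: pose=(6,-5,E); sL=15/13, sR=3/4; mL=15/13, mR=-3/8; mL+mR=81/104 → advance +1; mR−mL=-159/104 → turn -1·90°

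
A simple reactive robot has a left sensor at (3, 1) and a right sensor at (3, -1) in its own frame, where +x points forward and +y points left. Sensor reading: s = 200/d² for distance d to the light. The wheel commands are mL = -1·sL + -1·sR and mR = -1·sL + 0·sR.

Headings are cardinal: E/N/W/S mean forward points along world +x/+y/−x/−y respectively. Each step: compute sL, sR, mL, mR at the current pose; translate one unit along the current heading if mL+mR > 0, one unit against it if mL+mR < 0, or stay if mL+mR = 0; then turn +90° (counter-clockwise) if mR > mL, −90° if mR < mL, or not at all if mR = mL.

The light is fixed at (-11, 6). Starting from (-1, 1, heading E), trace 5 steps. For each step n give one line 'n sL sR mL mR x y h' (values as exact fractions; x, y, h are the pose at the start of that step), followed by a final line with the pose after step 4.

n=0: pose=(-1,1,E); sL=40/37, sR=40/41; mL=-3120/1517, mR=-40/37; mL+mR=-4760/1517 → advance -1; mR−mL=40/41 → turn +1·90°
n=1: pose=(-2,1,N); sL=50/17, sR=25/13; mL=-1075/221, mR=-50/17; mL+mR=-1725/221 → advance -1; mR−mL=25/13 → turn +1·90°
n=2: pose=(-2,0,W); sL=40/17, sR=200/61; mL=-5840/1037, mR=-40/17; mL+mR=-8280/1037 → advance -1; mR−mL=200/61 → turn +1·90°
n=3: pose=(-1,0,S); sL=100/101, sR=100/81; mL=-18200/8181, mR=-100/101; mL+mR=-26300/8181 → advance -1; mR−mL=100/81 → turn +1·90°
n=4: pose=(-1,1,E); sL=40/37, sR=40/41; mL=-3120/1517, mR=-40/37; mL+mR=-4760/1517 → advance -1; mR−mL=40/41 → turn +1·90°

0 40/37 40/41 -3120/1517 -40/37 -1 1 E
1 50/17 25/13 -1075/221 -50/17 -2 1 N
2 40/17 200/61 -5840/1037 -40/17 -2 0 W
3 100/101 100/81 -18200/8181 -100/101 -1 0 S
4 40/37 40/41 -3120/1517 -40/37 -1 1 E
final -2 1 N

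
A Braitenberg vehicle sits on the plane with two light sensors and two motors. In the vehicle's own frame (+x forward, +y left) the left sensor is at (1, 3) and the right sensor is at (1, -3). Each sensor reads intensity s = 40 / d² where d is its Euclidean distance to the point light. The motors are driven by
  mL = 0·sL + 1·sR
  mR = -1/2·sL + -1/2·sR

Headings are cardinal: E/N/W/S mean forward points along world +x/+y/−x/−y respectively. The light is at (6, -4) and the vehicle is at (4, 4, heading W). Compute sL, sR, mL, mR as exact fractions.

left sensor world pos  = (3, 1); dL² = 34
right sensor world pos = (3, 7); dR² = 130
sL = 40/34 = 20/17
sR = 40/130 = 4/13
mL = 0·sL + 1·sR = 4/13
mR = -1/2·sL + -1/2·sR = -164/221

20/17 4/13 4/13 -164/221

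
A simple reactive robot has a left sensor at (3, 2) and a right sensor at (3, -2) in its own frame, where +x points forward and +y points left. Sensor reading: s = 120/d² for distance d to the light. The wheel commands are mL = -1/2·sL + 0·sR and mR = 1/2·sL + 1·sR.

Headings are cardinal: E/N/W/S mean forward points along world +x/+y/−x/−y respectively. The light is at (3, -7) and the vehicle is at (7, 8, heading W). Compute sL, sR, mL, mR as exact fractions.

12/17 12/29 -6/17 378/493

left sensor world pos  = (4, 6); dL² = 170
right sensor world pos = (4, 10); dR² = 290
sL = 120/170 = 12/17
sR = 120/290 = 12/29
mL = -1/2·sL + 0·sR = -6/17
mR = 1/2·sL + 1·sR = 378/493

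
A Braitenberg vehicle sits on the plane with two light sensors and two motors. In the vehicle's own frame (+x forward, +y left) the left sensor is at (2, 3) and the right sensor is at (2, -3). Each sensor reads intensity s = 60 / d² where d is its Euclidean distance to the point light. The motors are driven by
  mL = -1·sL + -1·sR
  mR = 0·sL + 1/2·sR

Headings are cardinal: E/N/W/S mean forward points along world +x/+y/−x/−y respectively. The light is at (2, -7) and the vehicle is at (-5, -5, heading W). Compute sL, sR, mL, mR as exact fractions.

left sensor world pos  = (-7, -8); dL² = 82
right sensor world pos = (-7, -2); dR² = 106
sL = 60/82 = 30/41
sR = 60/106 = 30/53
mL = -1·sL + -1·sR = -2820/2173
mR = 0·sL + 1/2·sR = 15/53

30/41 30/53 -2820/2173 15/53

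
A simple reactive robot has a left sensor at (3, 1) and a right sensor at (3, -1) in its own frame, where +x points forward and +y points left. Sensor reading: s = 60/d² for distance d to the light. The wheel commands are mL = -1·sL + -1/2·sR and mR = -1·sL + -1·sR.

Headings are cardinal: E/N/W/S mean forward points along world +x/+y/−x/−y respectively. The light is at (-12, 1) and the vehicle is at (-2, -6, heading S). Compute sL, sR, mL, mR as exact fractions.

left sensor world pos  = (-1, -9); dL² = 221
right sensor world pos = (-3, -9); dR² = 181
sL = 60/221 = 60/221
sR = 60/181 = 60/181
mL = -1·sL + -1/2·sR = -17490/40001
mR = -1·sL + -1·sR = -24120/40001

60/221 60/181 -17490/40001 -24120/40001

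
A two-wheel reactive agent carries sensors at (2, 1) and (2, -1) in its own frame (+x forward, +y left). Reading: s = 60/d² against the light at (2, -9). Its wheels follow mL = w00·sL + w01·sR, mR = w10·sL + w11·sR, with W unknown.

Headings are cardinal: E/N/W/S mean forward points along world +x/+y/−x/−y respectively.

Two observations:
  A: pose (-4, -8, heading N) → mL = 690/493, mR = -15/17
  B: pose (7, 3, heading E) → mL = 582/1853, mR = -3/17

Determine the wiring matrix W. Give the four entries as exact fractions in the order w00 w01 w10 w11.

1/2 1/2 0 -1/2

obs A: pose=(-4,-8,N) → sL=30/29, sR=30/17, mL=690/493, mR=-15/17
obs B: pose=(7,3,E) → sL=30/109, sR=6/17, mL=582/1853, mR=-3/17
sensor matrix S = [[30/29, 30/17], [30/109, 6/17]]; det S = -6480/53737
solve [mL_A; mL_B] = S·[w00; w01] and [mR_A; mR_B] = S·[w10; w11]:
  w00 = 1/2, w01 = 1/2, w10 = 0, w11 = -1/2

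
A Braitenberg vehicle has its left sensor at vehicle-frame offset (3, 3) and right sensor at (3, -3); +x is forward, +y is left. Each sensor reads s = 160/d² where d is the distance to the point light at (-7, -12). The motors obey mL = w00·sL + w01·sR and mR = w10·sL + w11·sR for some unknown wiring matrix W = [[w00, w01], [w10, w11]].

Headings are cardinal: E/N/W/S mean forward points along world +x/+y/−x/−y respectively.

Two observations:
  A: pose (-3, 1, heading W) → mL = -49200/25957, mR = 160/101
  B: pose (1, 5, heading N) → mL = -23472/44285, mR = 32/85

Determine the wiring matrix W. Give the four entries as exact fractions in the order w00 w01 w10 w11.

-1 -1/2 1 0

obs A: pose=(-3,1,W) → sL=160/101, sR=160/257, mL=-49200/25957, mR=160/101
obs B: pose=(1,5,N) → sL=32/85, sR=160/521, mL=-23472/44285, mR=32/85
sensor matrix S = [[160/101, 160/257], [32/85, 160/521]]; det S = 57962496/229901149
solve [mL_A; mL_B] = S·[w00; w01] and [mR_A; mR_B] = S·[w10; w11]:
  w00 = -1, w01 = -1/2, w10 = 1, w11 = 0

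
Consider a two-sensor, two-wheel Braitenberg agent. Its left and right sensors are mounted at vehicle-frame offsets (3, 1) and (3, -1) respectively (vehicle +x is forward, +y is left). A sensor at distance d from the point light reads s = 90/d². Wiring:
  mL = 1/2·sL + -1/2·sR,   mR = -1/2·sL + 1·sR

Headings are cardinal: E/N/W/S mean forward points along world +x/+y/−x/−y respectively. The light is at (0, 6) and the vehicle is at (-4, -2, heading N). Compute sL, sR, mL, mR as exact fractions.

left sensor world pos  = (-5, 1); dL² = 50
right sensor world pos = (-3, 1); dR² = 34
sL = 90/50 = 9/5
sR = 90/34 = 45/17
mL = 1/2·sL + -1/2·sR = -36/85
mR = -1/2·sL + 1·sR = 297/170

9/5 45/17 -36/85 297/170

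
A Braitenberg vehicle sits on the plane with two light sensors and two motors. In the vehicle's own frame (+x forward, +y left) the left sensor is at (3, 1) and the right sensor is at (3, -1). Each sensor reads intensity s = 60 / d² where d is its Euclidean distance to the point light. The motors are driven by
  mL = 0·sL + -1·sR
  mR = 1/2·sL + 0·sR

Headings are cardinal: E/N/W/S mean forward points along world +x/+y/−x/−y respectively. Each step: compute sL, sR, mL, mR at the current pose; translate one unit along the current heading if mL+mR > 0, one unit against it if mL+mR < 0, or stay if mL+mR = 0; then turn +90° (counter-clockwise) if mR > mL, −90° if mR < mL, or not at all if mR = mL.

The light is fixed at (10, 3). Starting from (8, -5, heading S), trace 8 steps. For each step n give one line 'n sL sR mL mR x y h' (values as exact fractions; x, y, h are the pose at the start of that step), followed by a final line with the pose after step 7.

0 30/61 6/13 -6/13 15/61 8 -5 S
1 60/37 12/13 -12/13 30/37 8 -4 E
2 15/8 3 -3 15/16 7 -4 N
3 20/39 12/17 -12/17 10/39 7 -5 W
4 30/61 6/13 -6/13 15/61 8 -5 S
5 60/37 12/13 -12/13 30/37 8 -4 E
6 15/8 3 -3 15/16 7 -4 N
7 20/39 12/17 -12/17 10/39 7 -5 W
final 8 -5 S

n=0: pose=(8,-5,S); sL=30/61, sR=6/13; mL=-6/13, mR=15/61; mL+mR=-171/793 → advance -1; mR−mL=561/793 → turn +1·90°
n=1: pose=(8,-4,E); sL=60/37, sR=12/13; mL=-12/13, mR=30/37; mL+mR=-54/481 → advance -1; mR−mL=834/481 → turn +1·90°
n=2: pose=(7,-4,N); sL=15/8, sR=3; mL=-3, mR=15/16; mL+mR=-33/16 → advance -1; mR−mL=63/16 → turn +1·90°
n=3: pose=(7,-5,W); sL=20/39, sR=12/17; mL=-12/17, mR=10/39; mL+mR=-298/663 → advance -1; mR−mL=638/663 → turn +1·90°
n=4: pose=(8,-5,S); sL=30/61, sR=6/13; mL=-6/13, mR=15/61; mL+mR=-171/793 → advance -1; mR−mL=561/793 → turn +1·90°
n=5: pose=(8,-4,E); sL=60/37, sR=12/13; mL=-12/13, mR=30/37; mL+mR=-54/481 → advance -1; mR−mL=834/481 → turn +1·90°
n=6: pose=(7,-4,N); sL=15/8, sR=3; mL=-3, mR=15/16; mL+mR=-33/16 → advance -1; mR−mL=63/16 → turn +1·90°
n=7: pose=(7,-5,W); sL=20/39, sR=12/17; mL=-12/17, mR=10/39; mL+mR=-298/663 → advance -1; mR−mL=638/663 → turn +1·90°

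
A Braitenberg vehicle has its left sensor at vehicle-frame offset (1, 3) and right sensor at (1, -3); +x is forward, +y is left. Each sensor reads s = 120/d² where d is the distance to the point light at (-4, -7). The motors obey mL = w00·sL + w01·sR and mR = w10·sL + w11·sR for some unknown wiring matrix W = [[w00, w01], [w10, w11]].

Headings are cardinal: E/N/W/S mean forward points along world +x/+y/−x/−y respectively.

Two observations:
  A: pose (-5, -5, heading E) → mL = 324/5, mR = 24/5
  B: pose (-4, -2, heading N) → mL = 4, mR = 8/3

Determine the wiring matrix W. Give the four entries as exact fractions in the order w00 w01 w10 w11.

obs A: pose=(-5,-5,E) → sL=24/5, sR=120, mL=324/5, mR=24/5
obs B: pose=(-4,-2,N) → sL=8/3, sR=8/3, mL=4, mR=8/3
sensor matrix S = [[24/5, 120], [8/3, 8/3]]; det S = -1536/5
solve [mL_A; mL_B] = S·[w00; w01] and [mR_A; mR_B] = S·[w10; w11]:
  w00 = 1, w01 = 1/2, w10 = 1, w11 = 0

1 1/2 1 0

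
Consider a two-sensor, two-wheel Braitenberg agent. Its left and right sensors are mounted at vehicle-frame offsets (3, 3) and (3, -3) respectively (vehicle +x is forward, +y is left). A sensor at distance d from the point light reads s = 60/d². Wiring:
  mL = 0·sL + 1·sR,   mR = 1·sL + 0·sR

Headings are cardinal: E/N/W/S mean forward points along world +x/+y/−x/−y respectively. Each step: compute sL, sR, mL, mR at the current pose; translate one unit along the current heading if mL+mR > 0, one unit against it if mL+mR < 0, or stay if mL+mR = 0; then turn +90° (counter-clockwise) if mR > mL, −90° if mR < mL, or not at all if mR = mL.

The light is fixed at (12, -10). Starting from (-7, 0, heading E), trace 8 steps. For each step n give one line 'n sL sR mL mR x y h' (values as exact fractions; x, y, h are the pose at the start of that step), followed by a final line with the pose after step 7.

0 12/85 12/61 12/61 12/85 -7 0 E
1 30/137 6/49 6/49 30/137 -6 0 S
2 20/123 20/87 20/87 20/123 -6 -1 E
3 15/58 15/109 15/109 15/58 -5 -1 S
4 60/317 60/221 60/221 60/317 -5 -2 E
5 30/97 30/193 30/193 30/97 -4 -2 S
6 60/269 12/37 12/37 60/269 -4 -3 E
7 3/8 3/17 3/17 3/8 -3 -3 S
final -3 -4 E

n=0: pose=(-7,0,E); sL=12/85, sR=12/61; mL=12/61, mR=12/85; mL+mR=1752/5185 → advance +1; mR−mL=-288/5185 → turn -1·90°
n=1: pose=(-6,0,S); sL=30/137, sR=6/49; mL=6/49, mR=30/137; mL+mR=2292/6713 → advance +1; mR−mL=648/6713 → turn +1·90°
n=2: pose=(-6,-1,E); sL=20/123, sR=20/87; mL=20/87, mR=20/123; mL+mR=1400/3567 → advance +1; mR−mL=-80/1189 → turn -1·90°
n=3: pose=(-5,-1,S); sL=15/58, sR=15/109; mL=15/109, mR=15/58; mL+mR=2505/6322 → advance +1; mR−mL=765/6322 → turn +1·90°
n=4: pose=(-5,-2,E); sL=60/317, sR=60/221; mL=60/221, mR=60/317; mL+mR=32280/70057 → advance +1; mR−mL=-5760/70057 → turn -1·90°
n=5: pose=(-4,-2,S); sL=30/97, sR=30/193; mL=30/193, mR=30/97; mL+mR=8700/18721 → advance +1; mR−mL=2880/18721 → turn +1·90°
n=6: pose=(-4,-3,E); sL=60/269, sR=12/37; mL=12/37, mR=60/269; mL+mR=5448/9953 → advance +1; mR−mL=-1008/9953 → turn -1·90°
n=7: pose=(-3,-3,S); sL=3/8, sR=3/17; mL=3/17, mR=3/8; mL+mR=75/136 → advance +1; mR−mL=27/136 → turn +1·90°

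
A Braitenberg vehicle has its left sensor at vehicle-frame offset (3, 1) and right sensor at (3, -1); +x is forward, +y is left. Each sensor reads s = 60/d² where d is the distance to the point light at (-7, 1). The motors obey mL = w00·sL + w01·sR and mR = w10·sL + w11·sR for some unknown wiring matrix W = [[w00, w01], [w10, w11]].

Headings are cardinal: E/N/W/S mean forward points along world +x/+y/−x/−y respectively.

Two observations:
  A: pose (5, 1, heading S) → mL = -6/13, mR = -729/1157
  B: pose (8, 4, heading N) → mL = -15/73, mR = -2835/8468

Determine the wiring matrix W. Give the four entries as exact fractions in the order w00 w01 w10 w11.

0 -1 -1/2 -1

obs A: pose=(5,1,S) → sL=30/89, sR=6/13, mL=-6/13, mR=-729/1157
obs B: pose=(8,4,N) → sL=15/58, sR=15/73, mL=-15/73, mR=-2835/8468
sensor matrix S = [[30/89, 6/13], [15/58, 15/73]]; det S = -122715/2449369
solve [mL_A; mL_B] = S·[w00; w01] and [mR_A; mR_B] = S·[w10; w11]:
  w00 = 0, w01 = -1, w10 = -1/2, w11 = -1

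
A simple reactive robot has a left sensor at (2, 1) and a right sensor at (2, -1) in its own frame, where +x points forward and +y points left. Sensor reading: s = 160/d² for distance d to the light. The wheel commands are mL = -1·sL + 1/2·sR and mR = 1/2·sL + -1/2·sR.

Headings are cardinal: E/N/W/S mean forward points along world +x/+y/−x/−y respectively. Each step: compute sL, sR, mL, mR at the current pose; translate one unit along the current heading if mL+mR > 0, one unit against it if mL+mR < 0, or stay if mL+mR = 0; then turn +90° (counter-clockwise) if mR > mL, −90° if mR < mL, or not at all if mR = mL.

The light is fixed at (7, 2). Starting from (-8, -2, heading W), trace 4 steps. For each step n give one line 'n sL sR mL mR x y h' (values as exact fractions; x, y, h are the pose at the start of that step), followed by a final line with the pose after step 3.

0 80/157 80/149 -5640/23393 -320/23393 -8 -2 W
1 32/41 160/261 -5072/10701 896/10701 -7 -2 S
2 40/37 1 -43/74 3/74 -7 -1 E
3 160/257 160/197 -10960/50629 -4800/50629 -8 -1 N
final -8 -2 W

n=0: pose=(-8,-2,W); sL=80/157, sR=80/149; mL=-5640/23393, mR=-320/23393; mL+mR=-40/157 → advance -1; mR−mL=5320/23393 → turn +1·90°
n=1: pose=(-7,-2,S); sL=32/41, sR=160/261; mL=-5072/10701, mR=896/10701; mL+mR=-16/41 → advance -1; mR−mL=5968/10701 → turn +1·90°
n=2: pose=(-7,-1,E); sL=40/37, sR=1; mL=-43/74, mR=3/74; mL+mR=-20/37 → advance -1; mR−mL=23/37 → turn +1·90°
n=3: pose=(-8,-1,N); sL=160/257, sR=160/197; mL=-10960/50629, mR=-4800/50629; mL+mR=-80/257 → advance -1; mR−mL=6160/50629 → turn +1·90°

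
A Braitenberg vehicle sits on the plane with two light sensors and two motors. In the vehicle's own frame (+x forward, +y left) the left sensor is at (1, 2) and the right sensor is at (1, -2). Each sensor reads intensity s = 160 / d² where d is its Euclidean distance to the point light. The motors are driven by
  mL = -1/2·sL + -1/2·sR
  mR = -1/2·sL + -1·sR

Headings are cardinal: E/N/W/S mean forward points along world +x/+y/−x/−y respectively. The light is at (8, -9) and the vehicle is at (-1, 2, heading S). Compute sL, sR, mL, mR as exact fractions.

left sensor world pos  = (1, 1); dL² = 149
right sensor world pos = (-3, 1); dR² = 221
sL = 160/149 = 160/149
sR = 160/221 = 160/221
mL = -1/2·sL + -1/2·sR = -29600/32929
mR = -1/2·sL + -1·sR = -41520/32929

160/149 160/221 -29600/32929 -41520/32929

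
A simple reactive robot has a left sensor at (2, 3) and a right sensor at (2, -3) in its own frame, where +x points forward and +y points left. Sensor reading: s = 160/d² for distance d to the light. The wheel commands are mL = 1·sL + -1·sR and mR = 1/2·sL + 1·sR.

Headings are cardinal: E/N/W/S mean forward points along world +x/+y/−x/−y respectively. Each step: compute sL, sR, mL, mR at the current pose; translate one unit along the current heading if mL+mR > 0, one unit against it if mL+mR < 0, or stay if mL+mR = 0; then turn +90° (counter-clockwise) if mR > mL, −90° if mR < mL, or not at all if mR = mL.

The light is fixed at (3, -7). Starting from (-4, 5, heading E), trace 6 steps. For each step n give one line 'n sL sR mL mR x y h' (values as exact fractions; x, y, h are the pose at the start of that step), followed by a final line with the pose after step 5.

0 16/25 80/53 -1152/1325 2424/1325 -4 5 E
1 160/277 32/41 -2304/11357 12144/11357 -3 5 N
2 40/41 1/2 39/82 81/82 -3 6 W
3 160/137 160/221 13440/30277 39600/30277 -4 6 S
4 16/25 80/53 -1152/1325 2424/1325 -4 5 E
5 160/277 32/41 -2304/11357 12144/11357 -3 5 N
final -3 6 W

n=0: pose=(-4,5,E); sL=16/25, sR=80/53; mL=-1152/1325, mR=2424/1325; mL+mR=24/25 → advance +1; mR−mL=3576/1325 → turn +1·90°
n=1: pose=(-3,5,N); sL=160/277, sR=32/41; mL=-2304/11357, mR=12144/11357; mL+mR=240/277 → advance +1; mR−mL=14448/11357 → turn +1·90°
n=2: pose=(-3,6,W); sL=40/41, sR=1/2; mL=39/82, mR=81/82; mL+mR=60/41 → advance +1; mR−mL=21/41 → turn +1·90°
n=3: pose=(-4,6,S); sL=160/137, sR=160/221; mL=13440/30277, mR=39600/30277; mL+mR=240/137 → advance +1; mR−mL=26160/30277 → turn +1·90°
n=4: pose=(-4,5,E); sL=16/25, sR=80/53; mL=-1152/1325, mR=2424/1325; mL+mR=24/25 → advance +1; mR−mL=3576/1325 → turn +1·90°
n=5: pose=(-3,5,N); sL=160/277, sR=32/41; mL=-2304/11357, mR=12144/11357; mL+mR=240/277 → advance +1; mR−mL=14448/11357 → turn +1·90°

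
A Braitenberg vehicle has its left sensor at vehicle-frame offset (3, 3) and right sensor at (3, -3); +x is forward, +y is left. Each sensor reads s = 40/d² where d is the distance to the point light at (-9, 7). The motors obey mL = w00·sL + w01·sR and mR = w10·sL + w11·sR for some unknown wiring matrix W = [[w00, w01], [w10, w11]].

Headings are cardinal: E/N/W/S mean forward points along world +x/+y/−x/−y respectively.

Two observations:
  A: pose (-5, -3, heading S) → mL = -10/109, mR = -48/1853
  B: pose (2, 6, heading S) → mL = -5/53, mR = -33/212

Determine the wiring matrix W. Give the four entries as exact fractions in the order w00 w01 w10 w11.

obs A: pose=(-5,-3,S) → sL=20/109, sR=4/17, mL=-10/109, mR=-48/1853
obs B: pose=(2,6,S) → sL=10/53, sR=1/2, mL=-5/53, mR=-33/212
sensor matrix S = [[20/109, 4/17], [10/53, 1/2]]; det S = 4650/98209
solve [mL_A; mL_B] = S·[w00; w01] and [mR_A; mR_B] = S·[w10; w11]:
  w00 = -1/2, w01 = 0, w10 = 1/2, w11 = -1/2

-1/2 0 1/2 -1/2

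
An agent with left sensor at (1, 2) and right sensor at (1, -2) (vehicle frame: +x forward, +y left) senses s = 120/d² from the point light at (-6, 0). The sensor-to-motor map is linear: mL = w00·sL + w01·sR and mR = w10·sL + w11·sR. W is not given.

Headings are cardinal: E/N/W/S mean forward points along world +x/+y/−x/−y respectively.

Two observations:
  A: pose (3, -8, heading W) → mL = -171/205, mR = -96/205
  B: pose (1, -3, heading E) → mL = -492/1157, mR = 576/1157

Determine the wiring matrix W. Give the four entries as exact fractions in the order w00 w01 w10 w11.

1/2 -1 1 -1

obs A: pose=(3,-8,W) → sL=30/41, sR=6/5, mL=-171/205, mR=-96/205
obs B: pose=(1,-3,E) → sL=24/13, sR=120/89, mL=-492/1157, mR=576/1157
sensor matrix S = [[30/41, 6/5], [24/13, 120/89]]; det S = -291456/237185
solve [mL_A; mL_B] = S·[w00; w01] and [mR_A; mR_B] = S·[w10; w11]:
  w00 = 1/2, w01 = -1, w10 = 1, w11 = -1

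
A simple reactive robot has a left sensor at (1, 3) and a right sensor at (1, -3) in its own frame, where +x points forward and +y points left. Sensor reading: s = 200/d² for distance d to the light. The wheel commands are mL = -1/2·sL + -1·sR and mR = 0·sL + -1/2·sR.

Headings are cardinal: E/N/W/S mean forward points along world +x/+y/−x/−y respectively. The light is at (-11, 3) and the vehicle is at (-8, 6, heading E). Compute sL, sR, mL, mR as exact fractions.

50/13 25/2 -375/26 -25/4

left sensor world pos  = (-7, 9); dL² = 52
right sensor world pos = (-7, 3); dR² = 16
sL = 200/52 = 50/13
sR = 200/16 = 25/2
mL = -1/2·sL + -1·sR = -375/26
mR = 0·sL + -1/2·sR = -25/4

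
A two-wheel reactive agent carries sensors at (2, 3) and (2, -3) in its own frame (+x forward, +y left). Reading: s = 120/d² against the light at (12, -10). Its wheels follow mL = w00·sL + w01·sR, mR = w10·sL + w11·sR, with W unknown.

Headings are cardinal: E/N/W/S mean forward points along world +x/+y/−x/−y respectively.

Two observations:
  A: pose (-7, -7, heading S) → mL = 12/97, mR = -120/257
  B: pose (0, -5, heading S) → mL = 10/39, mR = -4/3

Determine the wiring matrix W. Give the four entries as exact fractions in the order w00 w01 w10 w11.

obs A: pose=(-7,-7,S) → sL=120/257, sR=24/97, mL=12/97, mR=-120/257
obs B: pose=(0,-5,S) → sL=4/3, sR=20/39, mL=10/39, mR=-4/3
sensor matrix S = [[120/257, 24/97], [4/3, 20/39]]; det S = -29312/324077
solve [mL_A; mL_B] = S·[w00; w01] and [mR_A; mR_B] = S·[w10; w11]:
  w00 = 0, w01 = 1/2, w10 = -1, w11 = 0

0 1/2 -1 0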